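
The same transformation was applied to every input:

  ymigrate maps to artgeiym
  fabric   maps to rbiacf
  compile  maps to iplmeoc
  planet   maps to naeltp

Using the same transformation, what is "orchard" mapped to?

ahrcdro

Rule — move the last 3 characters to the front (rotate right by 3), then take characters alternately from the front and the back (1st, last, 2nd, 2nd-last, ...).
For "orchard", step one produces "ardorch"; step two turns that into "ahrcdro".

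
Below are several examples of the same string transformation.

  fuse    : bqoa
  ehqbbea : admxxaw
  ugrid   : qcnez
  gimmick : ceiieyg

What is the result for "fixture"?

betpqna

Looking at the pairs, the operation is to shift every letter 4 places backward in the alphabet (wrapping around).
Applying that to "fixture" gives "betpqna".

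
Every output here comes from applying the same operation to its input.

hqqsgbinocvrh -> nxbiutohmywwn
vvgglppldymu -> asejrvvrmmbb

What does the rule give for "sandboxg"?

mduhjtgy

Looking at the pairs, the operation is to shift every letter 6 places forward in the alphabet (wrapping around), then reverse the string.
"sandboxg" → "ygtjhudm" → "mduhjtgy".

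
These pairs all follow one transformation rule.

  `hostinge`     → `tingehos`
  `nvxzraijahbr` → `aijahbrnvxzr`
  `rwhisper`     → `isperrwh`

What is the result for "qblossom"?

ossomqbl

Rule — move the last character to the front, then swap the front and back halves of the string.
For "qblossom" the result is "ossomqbl".
(Check on "rwhisper": → "rrwhispe" → "isperrwh" ✓)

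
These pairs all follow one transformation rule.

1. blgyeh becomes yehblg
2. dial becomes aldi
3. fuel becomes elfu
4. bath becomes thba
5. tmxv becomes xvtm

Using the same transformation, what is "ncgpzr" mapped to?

In each case the input is transformed by: swap the front and back halves of the string.
Doing the same to "ncgpzr": "pzrncg".

pzrncg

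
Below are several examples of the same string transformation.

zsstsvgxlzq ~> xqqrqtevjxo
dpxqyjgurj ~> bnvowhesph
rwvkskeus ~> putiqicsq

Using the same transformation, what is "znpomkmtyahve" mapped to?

Each output is the input with this applied: shift every letter 2 places backward in the alphabet (wrapping around).
Applying that to "znpomkmtyahve" gives "xlnmkikrwyftc".

xlnmkikrwyftc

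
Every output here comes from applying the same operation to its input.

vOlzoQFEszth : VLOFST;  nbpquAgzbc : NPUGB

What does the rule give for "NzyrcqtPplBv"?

NYCTPB

What's happening: keep every other character starting from the first (positions 1st, 3rd, 5th, ...), then convert every letter to uppercase.
For "NzyrcqtPplBv", step one produces "NyctpB"; step two turns that into "NYCTPB".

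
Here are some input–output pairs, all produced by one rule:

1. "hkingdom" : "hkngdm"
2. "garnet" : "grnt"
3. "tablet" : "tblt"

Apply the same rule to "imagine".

Looking at the pairs, the operation is to remove every vowel.
"imagine" → "mgn".

mgn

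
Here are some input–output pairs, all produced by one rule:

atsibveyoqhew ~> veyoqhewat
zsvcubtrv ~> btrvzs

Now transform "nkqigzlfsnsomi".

Rule — move the first 2 characters to the end (rotate left by 2), then delete the first 3 characters.
On "nkqigzlfsnsomi": the first step gives "qigzlfsnsomink", and the second then gives "zlfsnsomink".

zlfsnsomink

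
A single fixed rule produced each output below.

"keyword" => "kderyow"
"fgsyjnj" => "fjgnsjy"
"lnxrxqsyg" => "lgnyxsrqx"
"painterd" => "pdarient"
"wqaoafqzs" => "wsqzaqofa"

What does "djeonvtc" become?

The transformation: take characters alternately from the front and the back (1st, last, 2nd, 2nd-last, ...).
For "djeonvtc" the result is "dcjtevon".

dcjtevon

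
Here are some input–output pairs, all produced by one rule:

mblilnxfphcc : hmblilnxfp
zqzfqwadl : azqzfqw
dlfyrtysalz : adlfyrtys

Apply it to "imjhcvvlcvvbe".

vimjhcvvlcv

The pattern: delete the last 2 characters, then move the last character to the front.
"imjhcvvlcvvbe" → "imjhcvvlcvv" → "vimjhcvvlcv".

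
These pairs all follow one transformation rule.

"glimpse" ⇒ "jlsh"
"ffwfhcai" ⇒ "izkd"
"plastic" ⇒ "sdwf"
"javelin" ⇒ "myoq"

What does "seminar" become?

vpqu

The pattern: shift every letter 3 places forward in the alphabet (wrapping around), then keep every other character starting from the first (positions 1st, 3rd, 5th, ...).
For "seminar", step one produces "vhplqdu"; step two turns that into "vpqu".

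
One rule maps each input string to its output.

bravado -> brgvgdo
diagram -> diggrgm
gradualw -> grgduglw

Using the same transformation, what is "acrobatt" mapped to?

Looking at the pairs, the operation is to replace every "a" with "g".
So "acrobatt" becomes "gcrobgtt".

gcrobgtt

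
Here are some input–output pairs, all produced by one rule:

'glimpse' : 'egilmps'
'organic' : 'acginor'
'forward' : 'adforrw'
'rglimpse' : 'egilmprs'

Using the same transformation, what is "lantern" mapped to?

Rule — sort the characters into alphabetical order.
On "lantern" that produces "aelnnrt".

aelnnrt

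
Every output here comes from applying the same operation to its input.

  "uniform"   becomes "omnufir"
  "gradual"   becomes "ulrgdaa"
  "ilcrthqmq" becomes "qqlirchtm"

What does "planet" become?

telpna

Each output is the input with this applied: swap each adjacent pair of characters (1↔2, 3↔4, ...), then move the last 2 characters to the front (rotate right by 2).
On "planet": the first step gives "lpnate", and the second then gives "telpna".
(Check on "gradual": → "rgdaaul" → "ulrgdaa" ✓)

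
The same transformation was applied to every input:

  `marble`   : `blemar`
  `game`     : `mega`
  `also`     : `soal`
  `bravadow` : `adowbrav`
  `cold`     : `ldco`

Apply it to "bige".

gebi

The transformation: swap the front and back halves of the string.
So "bige" becomes "gebi".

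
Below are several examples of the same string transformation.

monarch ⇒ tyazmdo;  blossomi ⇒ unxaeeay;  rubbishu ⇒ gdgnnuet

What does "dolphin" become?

In each case the input is transformed by: move the last character to the front, then shift every letter 12 places forward in the alphabet (wrapping around).
"dolphin" → "ndolphi" → "zpaxbtu".

zpaxbtu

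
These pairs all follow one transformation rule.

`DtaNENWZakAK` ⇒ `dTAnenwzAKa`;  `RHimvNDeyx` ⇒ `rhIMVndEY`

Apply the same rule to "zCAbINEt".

Each output is the input with this applied: delete the last character, then flip the case of every letter.
Applying both steps to "zCAbINEt": "zCAbINE", then "ZcaBine".
(Check on "DtaNENWZakAK": → "DtaNENWZakA" → "dTAnenwzAKa" ✓)

ZcaBine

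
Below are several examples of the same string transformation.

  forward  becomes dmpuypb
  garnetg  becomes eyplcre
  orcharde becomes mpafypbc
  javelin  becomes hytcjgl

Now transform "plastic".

Looking at the pairs, the operation is to shift every letter 2 places backward in the alphabet (wrapping around).
Applying that to "plastic" gives "njyqrga".

njyqrga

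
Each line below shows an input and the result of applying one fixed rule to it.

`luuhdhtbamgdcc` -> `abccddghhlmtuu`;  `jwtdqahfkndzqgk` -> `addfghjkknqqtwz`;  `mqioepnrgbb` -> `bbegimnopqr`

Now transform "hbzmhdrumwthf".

bdfhhhmmrtuwz

Rule — sort the characters into alphabetical order.
For "hbzmhdrumwthf" the result is "bdfhhhmmrtuwz".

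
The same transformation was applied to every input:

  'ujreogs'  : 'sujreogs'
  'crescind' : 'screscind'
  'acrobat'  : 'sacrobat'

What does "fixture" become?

Each output is the input with this applied: prepend "s".
For "fixture" the result is "sfixture".

sfixture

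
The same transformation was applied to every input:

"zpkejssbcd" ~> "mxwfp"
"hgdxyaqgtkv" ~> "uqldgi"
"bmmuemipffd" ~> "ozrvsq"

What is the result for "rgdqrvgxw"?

eqetj

The rule is to keep every other character starting from the first (positions 1st, 3rd, 5th, ...), then shift every letter 13 places forward in the alphabet (wrapping around) — i.e. ROT13.
For "rgdqrvgxw", step one produces "rdrgw"; step two turns that into "eqetj".
(Check on "hgdxyaqgtkv": → "hdyqtv" → "uqldgi" ✓)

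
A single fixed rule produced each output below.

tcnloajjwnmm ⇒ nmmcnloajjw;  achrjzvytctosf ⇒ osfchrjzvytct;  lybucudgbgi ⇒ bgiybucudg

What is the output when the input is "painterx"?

Rule — delete the first character, then move the last 3 characters to the front (rotate right by 3).
On "painterx" that produces "erxaint".

erxaint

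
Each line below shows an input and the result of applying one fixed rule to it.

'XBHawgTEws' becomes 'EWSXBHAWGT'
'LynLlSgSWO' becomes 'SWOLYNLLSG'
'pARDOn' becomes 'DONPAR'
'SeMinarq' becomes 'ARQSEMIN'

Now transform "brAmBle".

BLEBRAM

The rule is to move the last 3 characters to the front (rotate right by 3), then convert every letter to uppercase.
Doing the same to "brAmBle": "BLEBRAM".
(Check on "SeMinarq": → "arqSeMin" → "ARQSEMIN" ✓)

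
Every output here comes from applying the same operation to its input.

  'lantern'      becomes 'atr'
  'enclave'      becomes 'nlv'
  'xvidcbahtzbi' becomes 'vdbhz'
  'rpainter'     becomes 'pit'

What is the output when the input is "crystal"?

In each case the input is transformed by: delete the last character, then keep every other character starting from the second (positions 2nd, 4th, 6th, ...).
"crystal" → "crysta" → "rsa".

rsa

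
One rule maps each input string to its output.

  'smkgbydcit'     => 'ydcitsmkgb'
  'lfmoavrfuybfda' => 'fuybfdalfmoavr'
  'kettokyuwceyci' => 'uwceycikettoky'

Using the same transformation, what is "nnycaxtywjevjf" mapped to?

ywjevjfnnycaxt

Looking at the pairs, the operation is to swap the front and back halves of the string.
Doing the same to "nnycaxtywjevjf": "ywjevjfnnycaxt".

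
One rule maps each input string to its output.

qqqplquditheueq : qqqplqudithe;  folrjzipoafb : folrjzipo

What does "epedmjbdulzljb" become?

The rule is to delete the last 3 characters.
"epedmjbdulzljb" → "epedmjbdulz".

epedmjbdulz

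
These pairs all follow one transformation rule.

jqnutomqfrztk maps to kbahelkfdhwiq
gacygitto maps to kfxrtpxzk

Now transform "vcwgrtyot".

Rule — shift every letter 9 places backward in the alphabet (wrapping around), then move the last 2 characters to the front (rotate right by 2).
For "vcwgrtyot", step one produces "mtnxikpfk"; step two turns that into "fkmtnxikp".

fkmtnxikp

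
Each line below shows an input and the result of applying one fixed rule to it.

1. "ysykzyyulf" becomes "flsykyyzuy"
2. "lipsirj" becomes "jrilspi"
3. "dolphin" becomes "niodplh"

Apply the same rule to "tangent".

Looking at the pairs, the operation is to move the last 2 characters to the front (rotate right by 2), then swap each adjacent pair of characters (1↔2, 3↔4, ...).
"tangent" → "nttange" → "tnatgne".

tnatgne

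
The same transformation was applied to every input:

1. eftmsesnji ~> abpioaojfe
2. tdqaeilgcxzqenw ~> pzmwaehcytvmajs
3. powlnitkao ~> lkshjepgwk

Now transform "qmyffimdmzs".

The transformation: shift every letter 4 places backward in the alphabet (wrapping around).
On "qmyffimdmzs" that produces "miubbeizivo".

miubbeizivo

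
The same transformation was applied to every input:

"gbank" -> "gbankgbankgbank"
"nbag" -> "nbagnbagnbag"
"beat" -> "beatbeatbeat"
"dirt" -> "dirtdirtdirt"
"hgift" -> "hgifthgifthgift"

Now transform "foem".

Each output is the input with this applied: write the whole string 3 times in a row.
"foem" → "foemfoemfoem".

foemfoemfoem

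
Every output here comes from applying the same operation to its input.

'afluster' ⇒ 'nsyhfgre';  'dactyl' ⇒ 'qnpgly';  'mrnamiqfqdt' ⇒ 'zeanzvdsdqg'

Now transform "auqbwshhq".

nhdojfuud

The transformation: shift every letter 13 places forward in the alphabet (wrapping around) — i.e. ROT13.
Doing the same to "auqbwshhq": "nhdojfuud".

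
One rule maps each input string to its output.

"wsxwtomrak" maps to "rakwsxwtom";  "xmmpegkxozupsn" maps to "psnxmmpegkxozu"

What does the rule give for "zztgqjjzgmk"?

gmkzztgqjjz

Looking at the pairs, the operation is to move the last 3 characters to the front (rotate right by 3).
On "zztgqjjzgmk" that produces "gmkzztgqjjz".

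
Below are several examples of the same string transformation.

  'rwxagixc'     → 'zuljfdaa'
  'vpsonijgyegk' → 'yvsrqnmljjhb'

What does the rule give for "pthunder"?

xwusqkhg

The transformation: shift every letter 3 places forward in the alphabet (wrapping around), then sort the characters into reverse alphabetical order.
Working it through for "pthunder": intermediate "swkxqghu", final "xwusqkhg".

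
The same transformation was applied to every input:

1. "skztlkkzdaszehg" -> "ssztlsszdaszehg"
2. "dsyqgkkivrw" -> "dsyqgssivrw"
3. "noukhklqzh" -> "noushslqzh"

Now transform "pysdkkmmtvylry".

Each output is the input with this applied: replace every "k" with "s".
Applying that to "pysdkkmmtvylry" gives "pysdssmmtvylry".

pysdssmmtvylry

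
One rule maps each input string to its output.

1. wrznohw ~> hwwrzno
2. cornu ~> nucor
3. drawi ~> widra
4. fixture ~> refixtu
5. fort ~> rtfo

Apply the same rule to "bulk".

The rule is to move the last 2 characters to the front (rotate right by 2).
Applying that to "bulk" gives "lkbu".

lkbu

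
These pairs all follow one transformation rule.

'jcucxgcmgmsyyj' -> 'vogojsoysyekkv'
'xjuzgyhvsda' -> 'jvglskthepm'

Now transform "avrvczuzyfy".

What's happening: shift every letter 12 places forward in the alphabet (wrapping around).
So "avrvczuzyfy" becomes "mhdholglkrk".

mhdholglkrk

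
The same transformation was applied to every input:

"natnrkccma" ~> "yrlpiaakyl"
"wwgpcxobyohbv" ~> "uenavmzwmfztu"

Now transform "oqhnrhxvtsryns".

oflpfvtrqpwlqm

What's happening: shift every letter 2 places backward in the alphabet (wrapping around), then move the first character to the end.
Working it through for "oqhnrhxvtsryns": intermediate "moflpfvtrqpwlq", final "oflpfvtrqpwlqm".
(Check on "wwgpcxobyohbv": → "uuenavmzwmfzt" → "uenavmzwmfztu" ✓)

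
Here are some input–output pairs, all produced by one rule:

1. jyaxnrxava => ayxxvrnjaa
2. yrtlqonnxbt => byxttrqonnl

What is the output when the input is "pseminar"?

The rule is to sort the characters into reverse alphabetical order, then move the last character to the front.
Starting from "pseminar": after the first operation, "srpnmiea"; after the second, "asrpnmie".

asrpnmie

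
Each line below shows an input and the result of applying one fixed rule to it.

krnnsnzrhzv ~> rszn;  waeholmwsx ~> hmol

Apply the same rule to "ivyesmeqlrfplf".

The transformation: take characters alternately from the front and the back (1st, last, 2nd, 2nd-last, ...), then keep only the last 4 characters.
On "ivyesmeqlrfplf": the first step gives "ifvlypefsrmleq", and the second then gives "mleq".

mleq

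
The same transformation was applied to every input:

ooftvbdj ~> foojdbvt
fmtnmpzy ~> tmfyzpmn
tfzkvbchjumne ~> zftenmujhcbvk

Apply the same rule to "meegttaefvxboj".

What's happening: move the first 3 characters to the end (rotate left by 3), then reverse the string.
On "meegttaefvxboj": the first step gives "gttaefvxbojmee", and the second then gives "eemjobxvfeattg".
(Check on "fmtnmpzy": → "nmpzyfmt" → "tmfyzpmn" ✓)

eemjobxvfeattg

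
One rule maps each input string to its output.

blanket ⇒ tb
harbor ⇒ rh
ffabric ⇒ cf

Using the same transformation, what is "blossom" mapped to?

Looking at the pairs, the operation is to move the first character to the end, then keep only the last 2 characters.
"blossom" → "lossomb" → "mb".
(Check on "harbor": → "arborh" → "rh" ✓)

mb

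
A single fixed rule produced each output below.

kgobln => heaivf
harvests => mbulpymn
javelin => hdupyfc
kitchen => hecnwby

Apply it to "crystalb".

vwlsmnuf

What's happening: shift every letter 6 places backward in the alphabet (wrapping around), then move the last character to the front.
On "crystalb": the first step gives "wlsmnufv", and the second then gives "vwlsmnuf".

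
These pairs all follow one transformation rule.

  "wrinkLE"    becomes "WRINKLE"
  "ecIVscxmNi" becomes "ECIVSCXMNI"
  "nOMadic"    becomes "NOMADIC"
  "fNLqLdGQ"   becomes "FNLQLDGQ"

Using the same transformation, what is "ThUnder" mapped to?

The pattern: convert every letter to uppercase.
For "ThUnder" the result is "THUNDER".

THUNDER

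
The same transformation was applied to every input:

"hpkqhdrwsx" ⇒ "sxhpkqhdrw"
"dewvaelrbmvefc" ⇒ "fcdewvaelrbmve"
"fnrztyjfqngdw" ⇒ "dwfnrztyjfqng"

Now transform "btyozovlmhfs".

Each output is the input with this applied: move the last 2 characters to the front (rotate right by 2).
On "btyozovlmhfs" that produces "fsbtyozovlmh".

fsbtyozovlmh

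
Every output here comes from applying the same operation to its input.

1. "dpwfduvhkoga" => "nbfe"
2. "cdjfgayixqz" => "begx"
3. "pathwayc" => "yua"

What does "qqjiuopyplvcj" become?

The rule is to keep one character in every 3, starting at position 2 (positions 2nd, 5th, 8th, ...), then shift every letter 2 places backward in the alphabet (wrapping around).
On "qqjiuopyplvcj" that produces "oswt".

oswt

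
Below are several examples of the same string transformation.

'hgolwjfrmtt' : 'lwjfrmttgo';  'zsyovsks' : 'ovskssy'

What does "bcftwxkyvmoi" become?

twxkyvmoicf

Looking at the pairs, the operation is to delete the first character, then move the first 2 characters to the end (rotate left by 2).
Working it through for "bcftwxkyvmoi": intermediate "cftwxkyvmoi", final "twxkyvmoicf".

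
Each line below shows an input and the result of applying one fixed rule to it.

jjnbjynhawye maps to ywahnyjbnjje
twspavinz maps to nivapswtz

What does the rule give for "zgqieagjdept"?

pedjgaeiqgzt

The transformation: move the last character to the front, then reverse the string.
For "zgqieagjdept", step one produces "tzgqieagjdep"; step two turns that into "pedjgaeiqgzt".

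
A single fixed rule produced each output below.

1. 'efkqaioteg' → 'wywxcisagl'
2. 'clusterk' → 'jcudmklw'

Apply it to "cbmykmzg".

What's happening: move the last 2 characters to the front (rotate right by 2), then shift every letter 8 places backward in the alphabet (wrapping around).
Applying that to "cbmykmzg" gives "ryuteqce".

ryuteqce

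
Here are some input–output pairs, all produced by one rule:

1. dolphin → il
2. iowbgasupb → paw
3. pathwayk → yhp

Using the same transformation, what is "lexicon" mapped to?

The transformation: reverse the string, then keep one character in every 3, starting at position 2 (positions 2nd, 5th, 8th, ...).
"lexicon" → "nocixel" → "ox".

ox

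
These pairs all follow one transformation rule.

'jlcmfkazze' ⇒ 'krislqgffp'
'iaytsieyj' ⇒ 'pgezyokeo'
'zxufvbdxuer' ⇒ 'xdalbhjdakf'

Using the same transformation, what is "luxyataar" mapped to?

The transformation: swap the first and last characters, then shift every letter 6 places forward in the alphabet (wrapping around).
Applying both steps to "luxyataar": "ruxyataal", then "xadegzggr".

xadegzggr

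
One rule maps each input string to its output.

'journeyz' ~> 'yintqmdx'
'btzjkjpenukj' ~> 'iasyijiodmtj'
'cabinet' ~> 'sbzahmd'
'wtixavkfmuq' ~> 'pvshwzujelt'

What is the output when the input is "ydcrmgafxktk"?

Looking at the pairs, the operation is to shift every letter 1 place backward in the alphabet (wrapping around), then move the last character to the front.
So "ydcrmgafxktk" becomes "jxcbqlfzewjs".

jxcbqlfzewjs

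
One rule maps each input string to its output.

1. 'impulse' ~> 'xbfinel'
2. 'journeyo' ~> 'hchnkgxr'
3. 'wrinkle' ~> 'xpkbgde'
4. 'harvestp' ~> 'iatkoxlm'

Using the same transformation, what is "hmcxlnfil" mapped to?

eafvqegyb

Rule — move the last character to the front, then shift every letter 7 places backward in the alphabet (wrapping around).
For "hmcxlnfil", step one produces "lhmcxlnfi"; step two turns that into "eafvqegyb".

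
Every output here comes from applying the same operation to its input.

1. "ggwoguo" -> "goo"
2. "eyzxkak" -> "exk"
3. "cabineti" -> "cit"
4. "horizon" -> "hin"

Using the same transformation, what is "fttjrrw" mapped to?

Each output is the input with this applied: keep one character in every 3, starting at position 1 (positions 1st, 4th, 7th, ...).
So "fttjrrw" becomes "fjw".

fjw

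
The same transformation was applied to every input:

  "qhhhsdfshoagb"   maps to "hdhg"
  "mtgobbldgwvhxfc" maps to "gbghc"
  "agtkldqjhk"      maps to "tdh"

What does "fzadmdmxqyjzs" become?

adqz

The transformation: keep one character in every 3, starting at position 3 (positions 3rd, 6th, 9th, ...).
Doing the same to "fzadmdmxqyjzs": "adqz".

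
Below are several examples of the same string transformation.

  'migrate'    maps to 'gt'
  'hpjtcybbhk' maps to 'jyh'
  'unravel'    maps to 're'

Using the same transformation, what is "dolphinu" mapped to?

In each case the input is transformed by: keep one character in every 3, starting at position 3 (positions 3rd, 6th, 9th, ...).
Applying that to "dolphinu" gives "li".

li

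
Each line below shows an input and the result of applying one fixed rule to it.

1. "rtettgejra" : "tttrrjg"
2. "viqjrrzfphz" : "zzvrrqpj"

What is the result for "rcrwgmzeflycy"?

What's happening: sort the characters into reverse alphabetical order, then delete the last 3 characters.
Applying both steps to "rcrwgmzeflycy": "zyywrrmlgfecc", then "zyywrrmlgf".

zyywrrmlgf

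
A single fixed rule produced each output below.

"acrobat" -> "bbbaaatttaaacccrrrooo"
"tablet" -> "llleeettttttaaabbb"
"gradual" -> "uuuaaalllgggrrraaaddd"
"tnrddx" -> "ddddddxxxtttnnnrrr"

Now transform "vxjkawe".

aaawwweeevvvxxxjjjkkk

In each case the input is transformed by: move the last 3 characters to the front (rotate right by 3), then repeat every character 3 times.
Starting from "vxjkawe": after the first operation, "awevxjk"; after the second, "aaawwweeevvvxxxjjjkkk".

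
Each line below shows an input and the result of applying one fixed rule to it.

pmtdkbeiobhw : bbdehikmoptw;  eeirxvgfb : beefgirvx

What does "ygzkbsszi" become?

The rule is to sort the characters into alphabetical order.
So "ygzkbsszi" becomes "bgikssyzz".

bgikssyzz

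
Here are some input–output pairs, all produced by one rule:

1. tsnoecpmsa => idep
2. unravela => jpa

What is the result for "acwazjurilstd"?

ppjas

The transformation: keep one character in every 3, starting at position 1 (positions 1st, 4th, 7th, ...), then shift every letter 11 places backward in the alphabet (wrapping around).
On "acwazjurilstd": the first step gives "aauld", and the second then gives "ppjas".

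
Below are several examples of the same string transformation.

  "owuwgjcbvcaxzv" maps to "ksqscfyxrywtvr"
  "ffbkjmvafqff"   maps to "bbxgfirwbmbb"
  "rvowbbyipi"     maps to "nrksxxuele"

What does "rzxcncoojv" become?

nvtyjykkfr

Rule — shift every letter 4 places backward in the alphabet (wrapping around).
For "rzxcncoojv" the result is "nvtyjykkfr".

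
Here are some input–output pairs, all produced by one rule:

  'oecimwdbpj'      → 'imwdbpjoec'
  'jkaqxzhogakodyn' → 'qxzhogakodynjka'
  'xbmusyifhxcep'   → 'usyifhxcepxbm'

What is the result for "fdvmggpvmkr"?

mggpvmkrfdv

The rule is to move the first 3 characters to the end (rotate left by 3).
Applying that to "fdvmggpvmkr" gives "mggpvmkrfdv".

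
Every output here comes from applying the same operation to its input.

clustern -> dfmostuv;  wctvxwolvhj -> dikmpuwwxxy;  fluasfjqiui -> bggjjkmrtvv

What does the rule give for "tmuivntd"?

Looking at the pairs, the operation is to shift every letter 1 place forward in the alphabet (wrapping around), then sort the characters into alphabetical order.
For "tmuivntd", step one produces "unvjwoue"; step two turns that into "ejnouuvw".

ejnouuvw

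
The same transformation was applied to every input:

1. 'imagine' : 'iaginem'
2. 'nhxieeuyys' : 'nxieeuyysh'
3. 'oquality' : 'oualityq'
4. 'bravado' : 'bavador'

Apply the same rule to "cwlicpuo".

The transformation: move the first character to the end, then swap the first and last characters.
Starting from "cwlicpuo": after the first operation, "wlicpuoc"; after the second, "clicpuow".
(Check on "bravado": → "ravadob" → "bavador" ✓)

clicpuow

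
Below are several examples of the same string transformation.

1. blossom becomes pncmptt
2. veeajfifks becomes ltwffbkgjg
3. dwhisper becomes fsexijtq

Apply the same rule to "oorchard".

seppsdib

Each output is the input with this applied: move the last 2 characters to the front (rotate right by 2), then shift every letter 1 place forward in the alphabet (wrapping around).
For "oorchard", step one produces "rdoorcha"; step two turns that into "seppsdib".
(Check on "dwhisper": → "erdwhisp" → "fsexijtq" ✓)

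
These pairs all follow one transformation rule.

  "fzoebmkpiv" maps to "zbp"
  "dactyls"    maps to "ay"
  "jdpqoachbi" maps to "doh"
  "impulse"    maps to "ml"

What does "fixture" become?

iu

Looking at the pairs, the operation is to keep one character in every 3, starting at position 2 (positions 2nd, 5th, 8th, ...).
"fixture" → "iu".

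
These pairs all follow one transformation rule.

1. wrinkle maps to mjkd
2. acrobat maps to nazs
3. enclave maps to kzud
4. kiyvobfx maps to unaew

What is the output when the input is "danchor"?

What's happening: shift every letter 1 place backward in the alphabet (wrapping around), then delete the first 3 characters.
"danchor" → "czmbgnq" → "bgnq".

bgnq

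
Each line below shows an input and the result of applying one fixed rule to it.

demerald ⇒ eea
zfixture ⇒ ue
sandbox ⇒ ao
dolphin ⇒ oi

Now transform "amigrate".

ae

Looking at the pairs, the operation is to keep every other character starting from the second (positions 2nd, 4th, 6th, ...), then keep only the vowels.
Working it through for "amigrate": intermediate "mgae", final "ae".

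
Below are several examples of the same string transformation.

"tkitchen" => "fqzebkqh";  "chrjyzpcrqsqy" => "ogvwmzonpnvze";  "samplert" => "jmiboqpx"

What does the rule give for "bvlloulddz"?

iilriaawys

Each output is the input with this applied: shift every letter 3 places backward in the alphabet (wrapping around), then move the first 2 characters to the end (rotate left by 2).
Doing the same to "bvlloulddz": "iilriaawys".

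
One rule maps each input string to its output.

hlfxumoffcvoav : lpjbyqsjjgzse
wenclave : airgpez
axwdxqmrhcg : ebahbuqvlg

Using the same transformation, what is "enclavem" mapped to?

irgpezi

Looking at the pairs, the operation is to delete the last character, then shift every letter 4 places forward in the alphabet (wrapping around).
"enclavem" → "enclave" → "irgpezi".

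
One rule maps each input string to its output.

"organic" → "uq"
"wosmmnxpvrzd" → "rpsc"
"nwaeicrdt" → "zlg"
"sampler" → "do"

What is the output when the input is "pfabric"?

The transformation: shift every letter 3 places forward in the alphabet (wrapping around), then keep one character in every 3, starting at position 2 (positions 2nd, 5th, 8th, ...).
Doing the same to "pfabric": "iu".

iu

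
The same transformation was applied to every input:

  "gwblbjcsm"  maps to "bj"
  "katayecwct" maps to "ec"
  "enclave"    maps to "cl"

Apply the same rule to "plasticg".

st

Rule — move the last 3 characters to the front (rotate right by 3), then keep only the last 2 characters.
Applying both steps to "plasticg": "icgplast", then "st".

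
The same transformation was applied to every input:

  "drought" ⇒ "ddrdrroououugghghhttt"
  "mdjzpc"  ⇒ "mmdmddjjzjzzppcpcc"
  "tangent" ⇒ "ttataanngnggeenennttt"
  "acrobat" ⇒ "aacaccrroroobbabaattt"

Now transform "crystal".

Each output is the input with this applied: repeat every character 3 times, then swap each adjacent pair of characters (1↔2, 3↔4, ...).
"crystal" → "cccrrryyyssstttaaalll" → "ccrcrryysyssttataalll".

ccrcrryysyssttataalll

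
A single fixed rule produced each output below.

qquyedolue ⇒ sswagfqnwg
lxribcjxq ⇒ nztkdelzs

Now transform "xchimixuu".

zejkokzww

Looking at the pairs, the operation is to shift every letter 2 places forward in the alphabet (wrapping around).
Applying that to "xchimixuu" gives "zejkokzww".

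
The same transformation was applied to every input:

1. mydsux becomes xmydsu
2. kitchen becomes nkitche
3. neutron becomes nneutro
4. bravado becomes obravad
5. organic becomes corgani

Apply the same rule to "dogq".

The transformation: move the last character to the front.
On "dogq" that produces "qdog".

qdog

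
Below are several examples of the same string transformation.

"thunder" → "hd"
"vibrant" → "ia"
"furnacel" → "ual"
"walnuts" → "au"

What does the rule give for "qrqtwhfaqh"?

rwa

Rule — keep one character in every 3, starting at position 2 (positions 2nd, 5th, 8th, ...).
Doing the same to "qrqtwhfaqh": "rwa".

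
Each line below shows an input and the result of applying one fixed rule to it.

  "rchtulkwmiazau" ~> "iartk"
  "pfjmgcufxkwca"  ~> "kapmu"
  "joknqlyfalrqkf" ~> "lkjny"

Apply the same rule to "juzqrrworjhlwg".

jwjqw

Rule — keep one character in every 3, starting at position 1 (positions 1st, 4th, 7th, ...), then move the first 3 characters to the end (rotate left by 3).
For "juzqrrworjhlwg", step one produces "jqwjw"; step two turns that into "jwjqw".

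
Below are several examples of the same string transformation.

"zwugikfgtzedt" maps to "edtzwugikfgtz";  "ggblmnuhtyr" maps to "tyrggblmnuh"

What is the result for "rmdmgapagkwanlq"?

nlqrmdmgapagkwa

Each output is the input with this applied: move the last 3 characters to the front (rotate right by 3).
On "rmdmgapagkwanlq" that produces "nlqrmdmgapagkwa".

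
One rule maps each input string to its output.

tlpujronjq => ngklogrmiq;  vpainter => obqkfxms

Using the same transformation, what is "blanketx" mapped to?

The pattern: reverse the string, then shift every letter 3 places backward in the alphabet (wrapping around).
On "blanketx": the first step gives "xteknalb", and the second then gives "uqbhkxiy".

uqbhkxiy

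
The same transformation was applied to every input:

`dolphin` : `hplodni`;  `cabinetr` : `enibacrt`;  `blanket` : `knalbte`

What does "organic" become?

The pattern: reverse the string, then move the first 2 characters to the end (rotate left by 2).
Applying both steps to "organic": "cinagro", then "nagroci".

nagroci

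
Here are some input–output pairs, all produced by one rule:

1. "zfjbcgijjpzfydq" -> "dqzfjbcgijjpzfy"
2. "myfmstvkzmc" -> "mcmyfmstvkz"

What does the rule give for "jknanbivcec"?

The pattern: move the last 2 characters to the front (rotate right by 2).
So "jknanbivcec" becomes "ecjknanbivc".

ecjknanbivc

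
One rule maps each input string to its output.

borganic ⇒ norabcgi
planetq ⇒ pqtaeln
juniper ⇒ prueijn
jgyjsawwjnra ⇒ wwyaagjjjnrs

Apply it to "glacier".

ilraceg

In each case the input is transformed by: sort the characters into alphabetical order, then move the last 3 characters to the front (rotate right by 3).
For "glacier" the result is "ilraceg".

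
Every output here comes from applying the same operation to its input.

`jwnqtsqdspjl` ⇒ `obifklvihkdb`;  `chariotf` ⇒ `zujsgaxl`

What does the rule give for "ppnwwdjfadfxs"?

In each case the input is transformed by: shift every letter 8 places backward in the alphabet (wrapping around), then swap each adjacent pair of characters (1↔2, 3↔4, ...).
For "ppnwwdjfadfxs", step one produces "hhfoovbxsvxpk"; step two turns that into "hhofvoxbvspxk".

hhofvoxbvspxk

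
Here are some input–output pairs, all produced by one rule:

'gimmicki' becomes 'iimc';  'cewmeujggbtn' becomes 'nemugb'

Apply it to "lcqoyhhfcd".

Looking at the pairs, the operation is to keep every other character starting from the second (positions 2nd, 4th, 6th, ...), then move the last character to the front.
Working it through for "lcqoyhhfcd": intermediate "cohfd", final "dcohf".

dcohf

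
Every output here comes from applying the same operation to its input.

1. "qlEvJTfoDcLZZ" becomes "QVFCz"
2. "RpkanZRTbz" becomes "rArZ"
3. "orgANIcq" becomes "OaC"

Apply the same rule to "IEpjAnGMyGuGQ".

The transformation: keep one character in every 3, starting at position 1 (positions 1st, 4th, 7th, ...), then flip the case of every letter.
"IEpjAnGMyGuGQ" → "iJggq".
(Check on "RpkanZRTbz": → "RaRz" → "rArZ" ✓)

iJggq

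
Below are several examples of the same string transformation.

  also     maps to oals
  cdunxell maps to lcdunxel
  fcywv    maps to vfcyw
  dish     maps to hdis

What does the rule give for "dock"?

kdoc

The rule is to move the last character to the front.
"dock" → "kdoc".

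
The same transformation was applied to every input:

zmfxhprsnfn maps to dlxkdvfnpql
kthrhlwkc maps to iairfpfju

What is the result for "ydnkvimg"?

Rule — move the last 2 characters to the front (rotate right by 2), then shift every letter 2 places backward in the alphabet (wrapping around).
On "ydnkvimg": the first step gives "mgydnkvi", and the second then gives "kewblitg".
(Check on "kthrhlwkc": → "kckthrhlw" → "iairfpfju" ✓)

kewblitg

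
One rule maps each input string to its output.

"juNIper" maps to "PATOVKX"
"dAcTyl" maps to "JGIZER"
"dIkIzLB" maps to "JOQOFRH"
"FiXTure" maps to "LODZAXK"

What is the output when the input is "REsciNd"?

The pattern: shift every letter 6 places forward in the alphabet (wrapping around), then convert every letter to uppercase.
Starting from "REsciNd": after the first operation, "XKyioTj"; after the second, "XKYIOTJ".

XKYIOTJ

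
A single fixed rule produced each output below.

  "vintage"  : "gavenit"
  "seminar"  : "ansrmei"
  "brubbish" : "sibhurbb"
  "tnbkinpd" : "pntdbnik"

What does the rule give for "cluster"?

etcruls

In each case the input is transformed by: move the last 3 characters to the front (rotate right by 3), then swap each adjacent pair of characters (1↔2, 3↔4, ...).
Starting from "cluster": after the first operation, "terclus"; after the second, "etcruls".
(Check on "tnbkinpd": → "npdtnbki" → "pntdbnik" ✓)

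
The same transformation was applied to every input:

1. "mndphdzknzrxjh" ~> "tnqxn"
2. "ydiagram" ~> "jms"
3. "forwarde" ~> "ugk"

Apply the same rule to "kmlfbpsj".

shp

Each output is the input with this applied: shift every letter 6 places forward in the alphabet (wrapping around), then keep one character in every 3, starting at position 2 (positions 2nd, 5th, 8th, ...).
For "kmlfbpsj", step one produces "qsrlhvyp"; step two turns that into "shp".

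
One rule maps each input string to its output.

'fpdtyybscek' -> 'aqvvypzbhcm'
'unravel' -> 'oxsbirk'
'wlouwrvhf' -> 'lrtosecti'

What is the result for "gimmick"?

jjfzhdf

The transformation: move the first 2 characters to the end (rotate left by 2), then shift every letter 3 places backward in the alphabet (wrapping around).
Starting from "gimmick": after the first operation, "mmickgi"; after the second, "jjfzhdf".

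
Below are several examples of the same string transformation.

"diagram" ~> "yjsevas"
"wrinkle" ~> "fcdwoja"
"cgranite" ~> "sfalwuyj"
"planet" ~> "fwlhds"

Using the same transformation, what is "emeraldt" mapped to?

jsdvlwew

Each output is the input with this applied: shift every letter 8 places backward in the alphabet (wrapping around), then move the first 3 characters to the end (rotate left by 3).
On "emeraldt": the first step gives "wewjsdvl", and the second then gives "jsdvlwew".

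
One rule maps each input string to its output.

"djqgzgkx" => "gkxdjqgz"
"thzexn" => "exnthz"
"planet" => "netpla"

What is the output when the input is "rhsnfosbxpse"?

The transformation: move the last 3 characters to the front (rotate right by 3).
"rhsnfosbxpse" → "pserhsnfosbx".

pserhsnfosbx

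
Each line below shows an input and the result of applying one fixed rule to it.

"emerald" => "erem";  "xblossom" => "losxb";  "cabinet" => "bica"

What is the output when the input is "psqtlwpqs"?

The transformation: delete the last 3 characters, then move the first 2 characters to the end (rotate left by 2).
On "psqtlwpqs": the first step gives "psqtlw", and the second then gives "qtlwps".

qtlwps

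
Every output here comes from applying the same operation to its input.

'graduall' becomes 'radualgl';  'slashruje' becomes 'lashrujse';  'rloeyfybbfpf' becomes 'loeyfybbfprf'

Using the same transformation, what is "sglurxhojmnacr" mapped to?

glurxhojmnacsr

The rule is to swap the first and last characters, then move the first character to the end.
"sglurxhojmnacr" → "rglurxhojmnacs" → "glurxhojmnacsr".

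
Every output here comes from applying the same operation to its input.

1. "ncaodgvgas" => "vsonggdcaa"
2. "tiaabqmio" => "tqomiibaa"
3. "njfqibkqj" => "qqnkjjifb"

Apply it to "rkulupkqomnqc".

Looking at the pairs, the operation is to sort the characters into reverse alphabetical order.
On "rkulupkqomnqc" that produces "uurqqponmlkkc".

uurqqponmlkkc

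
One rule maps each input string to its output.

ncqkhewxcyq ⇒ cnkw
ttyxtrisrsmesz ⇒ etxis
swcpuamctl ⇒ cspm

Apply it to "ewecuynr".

The pattern: move the last 3 characters to the front (rotate right by 3), then keep one character in every 3, starting at position 1 (positions 1st, 4th, 7th, ...).
"ewecuynr" → "yec".
(Check on "swcpuamctl": → "ctlswcpuam" → "cspm" ✓)

yec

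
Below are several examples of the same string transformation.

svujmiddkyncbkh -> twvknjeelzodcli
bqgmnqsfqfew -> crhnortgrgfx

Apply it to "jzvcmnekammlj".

kawdnoflbnnmk

Looking at the pairs, the operation is to shift every letter 1 place forward in the alphabet (wrapping around).
Applying that to "jzvcmnekammlj" gives "kawdnoflbnnmk".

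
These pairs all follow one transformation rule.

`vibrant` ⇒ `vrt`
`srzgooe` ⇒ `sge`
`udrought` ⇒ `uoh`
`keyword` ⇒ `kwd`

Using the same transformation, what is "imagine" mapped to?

The transformation: keep one character in every 3, starting at position 1 (positions 1st, 4th, 7th, ...).
Doing the same to "imagine": "ige".

ige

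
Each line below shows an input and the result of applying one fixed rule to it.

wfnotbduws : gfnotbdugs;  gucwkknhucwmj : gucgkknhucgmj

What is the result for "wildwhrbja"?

gildghrbja

What's happening: replace every "w" with "g".
For "wildwhrbja" the result is "gildghrbja".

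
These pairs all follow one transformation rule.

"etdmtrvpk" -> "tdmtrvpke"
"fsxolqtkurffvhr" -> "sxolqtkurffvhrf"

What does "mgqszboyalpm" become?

Rule — move the first character to the end.
"mgqszboyalpm" → "gqszboyalpmm".

gqszboyalpmm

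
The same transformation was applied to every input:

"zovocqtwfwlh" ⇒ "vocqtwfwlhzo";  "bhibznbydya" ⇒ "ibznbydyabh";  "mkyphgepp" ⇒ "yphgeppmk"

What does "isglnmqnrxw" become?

In each case the input is transformed by: move the first 2 characters to the end (rotate left by 2).
On "isglnmqnrxw" that produces "glnmqnrxwis".

glnmqnrxwis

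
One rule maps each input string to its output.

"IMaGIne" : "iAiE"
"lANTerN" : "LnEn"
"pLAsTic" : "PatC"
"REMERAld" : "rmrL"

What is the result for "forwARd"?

Rule — flip the case of every letter, then keep every other character starting from the first (positions 1st, 3rd, 5th, ...).
For "forwARd" the result is "FRaD".

FRaD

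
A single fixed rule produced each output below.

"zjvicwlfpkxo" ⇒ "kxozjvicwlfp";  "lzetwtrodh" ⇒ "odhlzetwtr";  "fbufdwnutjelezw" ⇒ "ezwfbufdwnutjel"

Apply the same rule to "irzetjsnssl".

In each case the input is transformed by: move the last 3 characters to the front (rotate right by 3).
Doing the same to "irzetjsnssl": "sslirzetjsn".

sslirzetjsn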